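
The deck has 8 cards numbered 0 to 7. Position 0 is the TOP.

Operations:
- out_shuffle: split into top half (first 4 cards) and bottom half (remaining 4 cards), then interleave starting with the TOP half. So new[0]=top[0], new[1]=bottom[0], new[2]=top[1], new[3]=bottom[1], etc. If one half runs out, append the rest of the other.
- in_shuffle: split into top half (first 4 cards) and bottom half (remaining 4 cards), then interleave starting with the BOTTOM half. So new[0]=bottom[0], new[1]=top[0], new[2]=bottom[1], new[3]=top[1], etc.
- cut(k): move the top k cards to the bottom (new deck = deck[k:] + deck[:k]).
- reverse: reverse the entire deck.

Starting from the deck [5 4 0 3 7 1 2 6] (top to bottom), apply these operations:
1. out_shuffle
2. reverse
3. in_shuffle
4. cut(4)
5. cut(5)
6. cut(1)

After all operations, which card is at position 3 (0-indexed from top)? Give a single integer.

Answer: 2

Derivation:
After op 1 (out_shuffle): [5 7 4 1 0 2 3 6]
After op 2 (reverse): [6 3 2 0 1 4 7 5]
After op 3 (in_shuffle): [1 6 4 3 7 2 5 0]
After op 4 (cut(4)): [7 2 5 0 1 6 4 3]
After op 5 (cut(5)): [6 4 3 7 2 5 0 1]
After op 6 (cut(1)): [4 3 7 2 5 0 1 6]
Position 3: card 2.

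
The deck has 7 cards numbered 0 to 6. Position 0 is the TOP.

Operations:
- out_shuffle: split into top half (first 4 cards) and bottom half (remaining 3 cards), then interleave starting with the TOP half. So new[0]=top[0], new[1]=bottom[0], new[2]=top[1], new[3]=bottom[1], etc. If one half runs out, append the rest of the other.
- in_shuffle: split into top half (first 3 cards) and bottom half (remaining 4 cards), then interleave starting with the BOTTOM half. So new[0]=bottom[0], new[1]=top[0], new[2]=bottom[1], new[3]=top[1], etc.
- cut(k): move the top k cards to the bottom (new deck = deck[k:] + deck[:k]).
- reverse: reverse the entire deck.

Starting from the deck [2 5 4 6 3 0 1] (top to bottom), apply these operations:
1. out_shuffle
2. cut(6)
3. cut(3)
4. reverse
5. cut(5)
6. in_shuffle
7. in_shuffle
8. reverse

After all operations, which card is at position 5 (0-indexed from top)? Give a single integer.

Answer: 2

Derivation:
After op 1 (out_shuffle): [2 3 5 0 4 1 6]
After op 2 (cut(6)): [6 2 3 5 0 4 1]
After op 3 (cut(3)): [5 0 4 1 6 2 3]
After op 4 (reverse): [3 2 6 1 4 0 5]
After op 5 (cut(5)): [0 5 3 2 6 1 4]
After op 6 (in_shuffle): [2 0 6 5 1 3 4]
After op 7 (in_shuffle): [5 2 1 0 3 6 4]
After op 8 (reverse): [4 6 3 0 1 2 5]
Position 5: card 2.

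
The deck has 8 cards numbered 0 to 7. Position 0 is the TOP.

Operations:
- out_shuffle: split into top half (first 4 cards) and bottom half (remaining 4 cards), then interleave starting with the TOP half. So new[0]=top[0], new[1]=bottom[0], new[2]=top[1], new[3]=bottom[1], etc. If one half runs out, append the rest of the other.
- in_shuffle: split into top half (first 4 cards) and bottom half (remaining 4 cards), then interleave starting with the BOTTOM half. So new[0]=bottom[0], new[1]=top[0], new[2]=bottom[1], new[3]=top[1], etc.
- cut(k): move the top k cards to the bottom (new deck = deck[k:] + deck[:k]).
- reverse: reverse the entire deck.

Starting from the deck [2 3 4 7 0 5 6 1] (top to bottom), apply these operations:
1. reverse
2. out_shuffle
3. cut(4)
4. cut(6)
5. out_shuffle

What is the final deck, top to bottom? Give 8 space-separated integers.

After op 1 (reverse): [1 6 5 0 7 4 3 2]
After op 2 (out_shuffle): [1 7 6 4 5 3 0 2]
After op 3 (cut(4)): [5 3 0 2 1 7 6 4]
After op 4 (cut(6)): [6 4 5 3 0 2 1 7]
After op 5 (out_shuffle): [6 0 4 2 5 1 3 7]

Answer: 6 0 4 2 5 1 3 7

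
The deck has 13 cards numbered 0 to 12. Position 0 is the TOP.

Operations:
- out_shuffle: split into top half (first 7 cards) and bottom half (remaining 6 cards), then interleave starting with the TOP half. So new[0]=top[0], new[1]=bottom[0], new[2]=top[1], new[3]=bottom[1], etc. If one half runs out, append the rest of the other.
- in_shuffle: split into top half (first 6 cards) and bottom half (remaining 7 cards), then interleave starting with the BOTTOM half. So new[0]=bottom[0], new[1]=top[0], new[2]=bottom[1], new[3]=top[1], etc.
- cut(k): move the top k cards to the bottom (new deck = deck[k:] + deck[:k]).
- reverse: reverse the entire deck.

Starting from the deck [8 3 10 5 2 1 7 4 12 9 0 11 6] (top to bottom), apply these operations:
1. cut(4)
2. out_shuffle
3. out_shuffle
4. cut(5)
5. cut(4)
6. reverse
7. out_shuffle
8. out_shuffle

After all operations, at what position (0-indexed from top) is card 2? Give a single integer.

After op 1 (cut(4)): [2 1 7 4 12 9 0 11 6 8 3 10 5]
After op 2 (out_shuffle): [2 11 1 6 7 8 4 3 12 10 9 5 0]
After op 3 (out_shuffle): [2 3 11 12 1 10 6 9 7 5 8 0 4]
After op 4 (cut(5)): [10 6 9 7 5 8 0 4 2 3 11 12 1]
After op 5 (cut(4)): [5 8 0 4 2 3 11 12 1 10 6 9 7]
After op 6 (reverse): [7 9 6 10 1 12 11 3 2 4 0 8 5]
After op 7 (out_shuffle): [7 3 9 2 6 4 10 0 1 8 12 5 11]
After op 8 (out_shuffle): [7 0 3 1 9 8 2 12 6 5 4 11 10]
Card 2 is at position 6.

Answer: 6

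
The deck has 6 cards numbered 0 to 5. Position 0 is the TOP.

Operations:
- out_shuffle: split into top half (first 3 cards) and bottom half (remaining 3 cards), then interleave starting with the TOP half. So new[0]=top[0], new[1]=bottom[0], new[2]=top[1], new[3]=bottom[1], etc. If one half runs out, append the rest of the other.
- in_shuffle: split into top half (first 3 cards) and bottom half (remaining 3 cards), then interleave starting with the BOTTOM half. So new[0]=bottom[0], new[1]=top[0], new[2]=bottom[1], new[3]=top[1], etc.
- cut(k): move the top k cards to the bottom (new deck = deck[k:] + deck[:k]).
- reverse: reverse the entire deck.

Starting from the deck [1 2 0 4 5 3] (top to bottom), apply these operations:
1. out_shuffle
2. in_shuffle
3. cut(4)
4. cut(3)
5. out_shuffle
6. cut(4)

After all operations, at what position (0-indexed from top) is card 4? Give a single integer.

After op 1 (out_shuffle): [1 4 2 5 0 3]
After op 2 (in_shuffle): [5 1 0 4 3 2]
After op 3 (cut(4)): [3 2 5 1 0 4]
After op 4 (cut(3)): [1 0 4 3 2 5]
After op 5 (out_shuffle): [1 3 0 2 4 5]
After op 6 (cut(4)): [4 5 1 3 0 2]
Card 4 is at position 0.

Answer: 0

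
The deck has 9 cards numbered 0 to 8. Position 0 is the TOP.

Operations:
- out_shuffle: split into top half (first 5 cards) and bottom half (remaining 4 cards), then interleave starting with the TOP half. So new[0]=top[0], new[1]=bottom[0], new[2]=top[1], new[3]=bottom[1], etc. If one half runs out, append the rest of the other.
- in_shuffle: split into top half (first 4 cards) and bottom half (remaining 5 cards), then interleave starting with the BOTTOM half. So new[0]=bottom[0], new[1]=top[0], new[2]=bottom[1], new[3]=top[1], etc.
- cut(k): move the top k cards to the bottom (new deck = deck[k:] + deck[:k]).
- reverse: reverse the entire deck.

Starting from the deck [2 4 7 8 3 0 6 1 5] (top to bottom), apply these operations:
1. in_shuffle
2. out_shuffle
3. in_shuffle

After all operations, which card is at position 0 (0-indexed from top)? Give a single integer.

Answer: 0

Derivation:
After op 1 (in_shuffle): [3 2 0 4 6 7 1 8 5]
After op 2 (out_shuffle): [3 7 2 1 0 8 4 5 6]
After op 3 (in_shuffle): [0 3 8 7 4 2 5 1 6]
Position 0: card 0.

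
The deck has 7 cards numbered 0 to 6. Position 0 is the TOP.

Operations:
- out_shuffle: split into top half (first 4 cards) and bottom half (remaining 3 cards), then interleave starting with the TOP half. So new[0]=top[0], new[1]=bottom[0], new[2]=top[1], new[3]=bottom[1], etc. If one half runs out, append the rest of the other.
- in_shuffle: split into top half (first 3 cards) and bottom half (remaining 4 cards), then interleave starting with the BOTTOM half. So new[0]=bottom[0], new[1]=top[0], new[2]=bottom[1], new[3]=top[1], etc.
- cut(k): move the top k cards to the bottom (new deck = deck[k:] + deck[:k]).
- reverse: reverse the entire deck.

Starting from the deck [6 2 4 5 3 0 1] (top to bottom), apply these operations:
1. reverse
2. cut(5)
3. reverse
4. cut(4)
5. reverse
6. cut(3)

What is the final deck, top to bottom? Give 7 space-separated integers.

After op 1 (reverse): [1 0 3 5 4 2 6]
After op 2 (cut(5)): [2 6 1 0 3 5 4]
After op 3 (reverse): [4 5 3 0 1 6 2]
After op 4 (cut(4)): [1 6 2 4 5 3 0]
After op 5 (reverse): [0 3 5 4 2 6 1]
After op 6 (cut(3)): [4 2 6 1 0 3 5]

Answer: 4 2 6 1 0 3 5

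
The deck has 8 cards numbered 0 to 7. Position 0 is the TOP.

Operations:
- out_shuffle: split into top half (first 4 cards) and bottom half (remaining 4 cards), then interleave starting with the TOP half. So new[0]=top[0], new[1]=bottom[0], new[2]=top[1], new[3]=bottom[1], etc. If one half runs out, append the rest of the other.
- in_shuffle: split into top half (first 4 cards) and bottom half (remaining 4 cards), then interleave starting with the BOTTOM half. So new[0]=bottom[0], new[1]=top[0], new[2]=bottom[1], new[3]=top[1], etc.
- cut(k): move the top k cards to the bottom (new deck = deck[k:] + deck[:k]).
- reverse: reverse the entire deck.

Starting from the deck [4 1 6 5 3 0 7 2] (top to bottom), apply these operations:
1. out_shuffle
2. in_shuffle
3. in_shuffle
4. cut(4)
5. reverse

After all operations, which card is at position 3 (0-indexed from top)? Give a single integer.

Answer: 5

Derivation:
After op 1 (out_shuffle): [4 3 1 0 6 7 5 2]
After op 2 (in_shuffle): [6 4 7 3 5 1 2 0]
After op 3 (in_shuffle): [5 6 1 4 2 7 0 3]
After op 4 (cut(4)): [2 7 0 3 5 6 1 4]
After op 5 (reverse): [4 1 6 5 3 0 7 2]
Position 3: card 5.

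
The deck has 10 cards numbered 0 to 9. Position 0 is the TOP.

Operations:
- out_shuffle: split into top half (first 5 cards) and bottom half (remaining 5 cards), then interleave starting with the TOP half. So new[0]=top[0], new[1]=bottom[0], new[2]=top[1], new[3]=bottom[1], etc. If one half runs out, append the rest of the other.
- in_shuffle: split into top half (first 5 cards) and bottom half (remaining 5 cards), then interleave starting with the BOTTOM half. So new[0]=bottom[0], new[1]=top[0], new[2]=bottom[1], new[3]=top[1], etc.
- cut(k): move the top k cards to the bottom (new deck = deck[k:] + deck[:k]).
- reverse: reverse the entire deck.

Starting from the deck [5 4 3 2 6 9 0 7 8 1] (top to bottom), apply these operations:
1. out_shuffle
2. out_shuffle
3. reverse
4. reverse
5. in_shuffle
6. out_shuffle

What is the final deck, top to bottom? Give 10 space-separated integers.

Answer: 8 9 5 3 0 2 7 1 6 4

Derivation:
After op 1 (out_shuffle): [5 9 4 0 3 7 2 8 6 1]
After op 2 (out_shuffle): [5 7 9 2 4 8 0 6 3 1]
After op 3 (reverse): [1 3 6 0 8 4 2 9 7 5]
After op 4 (reverse): [5 7 9 2 4 8 0 6 3 1]
After op 5 (in_shuffle): [8 5 0 7 6 9 3 2 1 4]
After op 6 (out_shuffle): [8 9 5 3 0 2 7 1 6 4]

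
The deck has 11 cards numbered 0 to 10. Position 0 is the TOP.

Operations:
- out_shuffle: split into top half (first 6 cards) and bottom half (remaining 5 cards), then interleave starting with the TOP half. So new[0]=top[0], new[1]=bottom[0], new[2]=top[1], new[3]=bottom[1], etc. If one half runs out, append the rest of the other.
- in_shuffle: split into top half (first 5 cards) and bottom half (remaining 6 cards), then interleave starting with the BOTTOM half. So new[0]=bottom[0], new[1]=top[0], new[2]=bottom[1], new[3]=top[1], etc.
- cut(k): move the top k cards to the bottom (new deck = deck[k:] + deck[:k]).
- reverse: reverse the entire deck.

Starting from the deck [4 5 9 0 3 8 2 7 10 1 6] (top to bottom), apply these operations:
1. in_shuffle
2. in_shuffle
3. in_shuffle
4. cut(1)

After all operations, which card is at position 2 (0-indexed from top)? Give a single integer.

After op 1 (in_shuffle): [8 4 2 5 7 9 10 0 1 3 6]
After op 2 (in_shuffle): [9 8 10 4 0 2 1 5 3 7 6]
After op 3 (in_shuffle): [2 9 1 8 5 10 3 4 7 0 6]
After op 4 (cut(1)): [9 1 8 5 10 3 4 7 0 6 2]
Position 2: card 8.

Answer: 8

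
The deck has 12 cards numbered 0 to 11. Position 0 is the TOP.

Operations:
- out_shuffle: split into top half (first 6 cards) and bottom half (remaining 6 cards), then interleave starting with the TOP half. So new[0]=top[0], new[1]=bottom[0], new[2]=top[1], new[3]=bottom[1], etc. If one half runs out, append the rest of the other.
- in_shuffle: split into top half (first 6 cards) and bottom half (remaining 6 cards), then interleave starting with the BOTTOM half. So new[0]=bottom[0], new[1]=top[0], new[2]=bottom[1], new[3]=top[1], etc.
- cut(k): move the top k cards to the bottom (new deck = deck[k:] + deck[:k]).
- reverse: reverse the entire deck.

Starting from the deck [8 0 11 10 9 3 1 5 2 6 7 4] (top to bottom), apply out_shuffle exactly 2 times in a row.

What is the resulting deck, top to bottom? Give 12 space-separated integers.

After op 1 (out_shuffle): [8 1 0 5 11 2 10 6 9 7 3 4]
After op 2 (out_shuffle): [8 10 1 6 0 9 5 7 11 3 2 4]

Answer: 8 10 1 6 0 9 5 7 11 3 2 4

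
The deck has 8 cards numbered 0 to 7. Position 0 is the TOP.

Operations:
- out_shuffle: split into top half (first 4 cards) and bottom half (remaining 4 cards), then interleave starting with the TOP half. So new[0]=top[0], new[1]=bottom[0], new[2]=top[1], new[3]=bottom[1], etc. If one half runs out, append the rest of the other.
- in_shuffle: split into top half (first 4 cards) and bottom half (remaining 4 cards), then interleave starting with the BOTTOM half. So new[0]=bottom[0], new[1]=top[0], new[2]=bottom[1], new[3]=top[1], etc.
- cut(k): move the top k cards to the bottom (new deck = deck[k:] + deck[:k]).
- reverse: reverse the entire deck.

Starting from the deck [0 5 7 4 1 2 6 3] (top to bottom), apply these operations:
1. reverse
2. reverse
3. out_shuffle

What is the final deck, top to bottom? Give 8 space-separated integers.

After op 1 (reverse): [3 6 2 1 4 7 5 0]
After op 2 (reverse): [0 5 7 4 1 2 6 3]
After op 3 (out_shuffle): [0 1 5 2 7 6 4 3]

Answer: 0 1 5 2 7 6 4 3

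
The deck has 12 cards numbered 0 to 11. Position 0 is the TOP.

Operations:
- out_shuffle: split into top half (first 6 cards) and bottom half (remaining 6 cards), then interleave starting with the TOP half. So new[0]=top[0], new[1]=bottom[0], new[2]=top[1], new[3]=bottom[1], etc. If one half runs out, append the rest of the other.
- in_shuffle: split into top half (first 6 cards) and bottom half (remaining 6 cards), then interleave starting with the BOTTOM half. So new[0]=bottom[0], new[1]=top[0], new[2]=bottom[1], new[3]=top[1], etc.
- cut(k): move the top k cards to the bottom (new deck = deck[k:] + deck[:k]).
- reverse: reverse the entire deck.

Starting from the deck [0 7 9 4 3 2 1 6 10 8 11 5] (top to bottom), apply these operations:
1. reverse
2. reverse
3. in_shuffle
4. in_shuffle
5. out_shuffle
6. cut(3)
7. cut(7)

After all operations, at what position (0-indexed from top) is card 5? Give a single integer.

Answer: 7

Derivation:
After op 1 (reverse): [5 11 8 10 6 1 2 3 4 9 7 0]
After op 2 (reverse): [0 7 9 4 3 2 1 6 10 8 11 5]
After op 3 (in_shuffle): [1 0 6 7 10 9 8 4 11 3 5 2]
After op 4 (in_shuffle): [8 1 4 0 11 6 3 7 5 10 2 9]
After op 5 (out_shuffle): [8 3 1 7 4 5 0 10 11 2 6 9]
After op 6 (cut(3)): [7 4 5 0 10 11 2 6 9 8 3 1]
After op 7 (cut(7)): [6 9 8 3 1 7 4 5 0 10 11 2]
Card 5 is at position 7.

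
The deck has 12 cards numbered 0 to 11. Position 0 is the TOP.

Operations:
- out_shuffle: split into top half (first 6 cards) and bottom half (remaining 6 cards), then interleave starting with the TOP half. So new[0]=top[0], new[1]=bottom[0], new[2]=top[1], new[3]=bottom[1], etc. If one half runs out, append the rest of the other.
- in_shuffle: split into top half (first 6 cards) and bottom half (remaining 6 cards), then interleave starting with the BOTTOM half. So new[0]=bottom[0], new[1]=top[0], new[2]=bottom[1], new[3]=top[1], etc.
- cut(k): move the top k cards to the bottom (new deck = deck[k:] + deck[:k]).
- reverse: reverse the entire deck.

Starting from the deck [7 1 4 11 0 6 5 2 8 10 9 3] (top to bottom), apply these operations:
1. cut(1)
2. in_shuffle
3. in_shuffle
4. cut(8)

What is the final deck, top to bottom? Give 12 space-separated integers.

Answer: 7 10 5 11 9 2 0 1 3 8 6 4

Derivation:
After op 1 (cut(1)): [1 4 11 0 6 5 2 8 10 9 3 7]
After op 2 (in_shuffle): [2 1 8 4 10 11 9 0 3 6 7 5]
After op 3 (in_shuffle): [9 2 0 1 3 8 6 4 7 10 5 11]
After op 4 (cut(8)): [7 10 5 11 9 2 0 1 3 8 6 4]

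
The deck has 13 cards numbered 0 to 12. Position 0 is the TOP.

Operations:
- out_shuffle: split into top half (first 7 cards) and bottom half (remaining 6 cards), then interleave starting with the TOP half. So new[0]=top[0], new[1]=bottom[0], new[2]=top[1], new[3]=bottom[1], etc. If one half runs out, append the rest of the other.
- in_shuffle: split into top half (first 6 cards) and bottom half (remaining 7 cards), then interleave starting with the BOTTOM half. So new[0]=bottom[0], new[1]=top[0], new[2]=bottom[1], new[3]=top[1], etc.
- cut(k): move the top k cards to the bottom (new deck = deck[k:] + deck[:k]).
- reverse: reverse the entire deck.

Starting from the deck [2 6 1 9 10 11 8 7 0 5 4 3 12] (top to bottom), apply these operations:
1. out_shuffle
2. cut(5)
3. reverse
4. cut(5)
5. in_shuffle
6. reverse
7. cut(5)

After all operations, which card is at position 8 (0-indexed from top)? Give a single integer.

Answer: 2

Derivation:
After op 1 (out_shuffle): [2 7 6 0 1 5 9 4 10 3 11 12 8]
After op 2 (cut(5)): [5 9 4 10 3 11 12 8 2 7 6 0 1]
After op 3 (reverse): [1 0 6 7 2 8 12 11 3 10 4 9 5]
After op 4 (cut(5)): [8 12 11 3 10 4 9 5 1 0 6 7 2]
After op 5 (in_shuffle): [9 8 5 12 1 11 0 3 6 10 7 4 2]
After op 6 (reverse): [2 4 7 10 6 3 0 11 1 12 5 8 9]
After op 7 (cut(5)): [3 0 11 1 12 5 8 9 2 4 7 10 6]
Position 8: card 2.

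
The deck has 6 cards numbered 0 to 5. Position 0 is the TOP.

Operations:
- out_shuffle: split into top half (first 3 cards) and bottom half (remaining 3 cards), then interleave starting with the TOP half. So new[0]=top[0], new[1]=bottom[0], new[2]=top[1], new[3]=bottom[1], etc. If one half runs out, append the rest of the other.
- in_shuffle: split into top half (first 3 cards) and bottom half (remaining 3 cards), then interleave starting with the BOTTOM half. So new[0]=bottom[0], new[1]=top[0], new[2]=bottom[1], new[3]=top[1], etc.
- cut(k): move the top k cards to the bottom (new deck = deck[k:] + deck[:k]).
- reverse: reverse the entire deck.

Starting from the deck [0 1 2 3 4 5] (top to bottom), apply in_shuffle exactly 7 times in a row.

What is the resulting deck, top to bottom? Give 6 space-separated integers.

After op 1 (in_shuffle): [3 0 4 1 5 2]
After op 2 (in_shuffle): [1 3 5 0 2 4]
After op 3 (in_shuffle): [0 1 2 3 4 5]
After op 4 (in_shuffle): [3 0 4 1 5 2]
After op 5 (in_shuffle): [1 3 5 0 2 4]
After op 6 (in_shuffle): [0 1 2 3 4 5]
After op 7 (in_shuffle): [3 0 4 1 5 2]

Answer: 3 0 4 1 5 2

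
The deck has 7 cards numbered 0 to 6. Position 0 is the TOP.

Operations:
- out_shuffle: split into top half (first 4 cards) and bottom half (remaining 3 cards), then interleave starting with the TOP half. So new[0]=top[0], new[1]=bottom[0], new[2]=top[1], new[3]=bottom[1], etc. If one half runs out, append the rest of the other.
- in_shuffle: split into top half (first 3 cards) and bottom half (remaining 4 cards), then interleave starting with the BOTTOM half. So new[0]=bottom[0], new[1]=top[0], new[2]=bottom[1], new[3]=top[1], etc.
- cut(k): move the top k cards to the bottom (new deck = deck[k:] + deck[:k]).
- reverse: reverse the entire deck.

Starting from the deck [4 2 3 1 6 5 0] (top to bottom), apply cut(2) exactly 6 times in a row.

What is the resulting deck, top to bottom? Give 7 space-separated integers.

After op 1 (cut(2)): [3 1 6 5 0 4 2]
After op 2 (cut(2)): [6 5 0 4 2 3 1]
After op 3 (cut(2)): [0 4 2 3 1 6 5]
After op 4 (cut(2)): [2 3 1 6 5 0 4]
After op 5 (cut(2)): [1 6 5 0 4 2 3]
After op 6 (cut(2)): [5 0 4 2 3 1 6]

Answer: 5 0 4 2 3 1 6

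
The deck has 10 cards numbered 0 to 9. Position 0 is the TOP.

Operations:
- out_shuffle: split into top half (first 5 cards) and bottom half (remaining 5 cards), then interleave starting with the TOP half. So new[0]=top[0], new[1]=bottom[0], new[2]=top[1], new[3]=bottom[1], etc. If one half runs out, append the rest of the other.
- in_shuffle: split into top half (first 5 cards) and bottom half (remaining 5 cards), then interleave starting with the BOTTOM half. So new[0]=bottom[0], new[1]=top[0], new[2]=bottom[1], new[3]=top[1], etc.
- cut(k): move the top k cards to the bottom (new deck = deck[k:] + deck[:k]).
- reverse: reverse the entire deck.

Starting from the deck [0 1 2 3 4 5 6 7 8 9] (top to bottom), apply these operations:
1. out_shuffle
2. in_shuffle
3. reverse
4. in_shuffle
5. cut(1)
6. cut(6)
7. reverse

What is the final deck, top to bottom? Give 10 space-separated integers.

Answer: 0 6 3 9 5 2 8 1 7 4

Derivation:
After op 1 (out_shuffle): [0 5 1 6 2 7 3 8 4 9]
After op 2 (in_shuffle): [7 0 3 5 8 1 4 6 9 2]
After op 3 (reverse): [2 9 6 4 1 8 5 3 0 7]
After op 4 (in_shuffle): [8 2 5 9 3 6 0 4 7 1]
After op 5 (cut(1)): [2 5 9 3 6 0 4 7 1 8]
After op 6 (cut(6)): [4 7 1 8 2 5 9 3 6 0]
After op 7 (reverse): [0 6 3 9 5 2 8 1 7 4]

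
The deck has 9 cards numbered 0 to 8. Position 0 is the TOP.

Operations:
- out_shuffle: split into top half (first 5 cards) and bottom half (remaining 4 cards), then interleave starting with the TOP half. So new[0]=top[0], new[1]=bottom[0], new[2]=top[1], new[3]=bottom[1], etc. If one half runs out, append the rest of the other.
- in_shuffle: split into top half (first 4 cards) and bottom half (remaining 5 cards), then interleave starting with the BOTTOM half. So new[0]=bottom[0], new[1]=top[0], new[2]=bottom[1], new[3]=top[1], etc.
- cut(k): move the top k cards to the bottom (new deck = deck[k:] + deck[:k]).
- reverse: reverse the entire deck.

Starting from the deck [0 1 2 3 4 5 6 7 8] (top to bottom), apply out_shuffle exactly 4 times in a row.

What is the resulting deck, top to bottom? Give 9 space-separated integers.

Answer: 0 4 8 3 7 2 6 1 5

Derivation:
After op 1 (out_shuffle): [0 5 1 6 2 7 3 8 4]
After op 2 (out_shuffle): [0 7 5 3 1 8 6 4 2]
After op 3 (out_shuffle): [0 8 7 6 5 4 3 2 1]
After op 4 (out_shuffle): [0 4 8 3 7 2 6 1 5]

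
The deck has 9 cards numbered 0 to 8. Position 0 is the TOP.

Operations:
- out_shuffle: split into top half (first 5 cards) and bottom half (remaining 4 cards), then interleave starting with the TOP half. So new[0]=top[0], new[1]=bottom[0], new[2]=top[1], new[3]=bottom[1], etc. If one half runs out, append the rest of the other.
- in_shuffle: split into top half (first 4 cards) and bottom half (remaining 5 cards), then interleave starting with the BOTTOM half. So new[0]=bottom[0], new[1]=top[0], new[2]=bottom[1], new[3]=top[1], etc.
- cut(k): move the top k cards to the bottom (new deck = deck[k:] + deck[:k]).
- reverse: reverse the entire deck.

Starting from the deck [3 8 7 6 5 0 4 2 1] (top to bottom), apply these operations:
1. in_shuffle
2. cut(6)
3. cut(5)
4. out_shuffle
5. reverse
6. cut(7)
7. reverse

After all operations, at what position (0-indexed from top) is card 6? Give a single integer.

After op 1 (in_shuffle): [5 3 0 8 4 7 2 6 1]
After op 2 (cut(6)): [2 6 1 5 3 0 8 4 7]
After op 3 (cut(5)): [0 8 4 7 2 6 1 5 3]
After op 4 (out_shuffle): [0 6 8 1 4 5 7 3 2]
After op 5 (reverse): [2 3 7 5 4 1 8 6 0]
After op 6 (cut(7)): [6 0 2 3 7 5 4 1 8]
After op 7 (reverse): [8 1 4 5 7 3 2 0 6]
Card 6 is at position 8.

Answer: 8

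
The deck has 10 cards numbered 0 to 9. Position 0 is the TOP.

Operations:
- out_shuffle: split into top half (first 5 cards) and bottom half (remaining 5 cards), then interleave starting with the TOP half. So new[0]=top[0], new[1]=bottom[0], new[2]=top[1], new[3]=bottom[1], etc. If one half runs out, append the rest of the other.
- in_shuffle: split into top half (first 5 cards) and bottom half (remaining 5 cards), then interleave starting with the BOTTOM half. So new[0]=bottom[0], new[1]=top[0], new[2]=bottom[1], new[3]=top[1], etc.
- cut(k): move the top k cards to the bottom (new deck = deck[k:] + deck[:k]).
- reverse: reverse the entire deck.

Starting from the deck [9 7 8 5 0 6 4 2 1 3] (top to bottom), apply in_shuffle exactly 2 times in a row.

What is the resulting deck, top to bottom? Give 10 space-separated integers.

After op 1 (in_shuffle): [6 9 4 7 2 8 1 5 3 0]
After op 2 (in_shuffle): [8 6 1 9 5 4 3 7 0 2]

Answer: 8 6 1 9 5 4 3 7 0 2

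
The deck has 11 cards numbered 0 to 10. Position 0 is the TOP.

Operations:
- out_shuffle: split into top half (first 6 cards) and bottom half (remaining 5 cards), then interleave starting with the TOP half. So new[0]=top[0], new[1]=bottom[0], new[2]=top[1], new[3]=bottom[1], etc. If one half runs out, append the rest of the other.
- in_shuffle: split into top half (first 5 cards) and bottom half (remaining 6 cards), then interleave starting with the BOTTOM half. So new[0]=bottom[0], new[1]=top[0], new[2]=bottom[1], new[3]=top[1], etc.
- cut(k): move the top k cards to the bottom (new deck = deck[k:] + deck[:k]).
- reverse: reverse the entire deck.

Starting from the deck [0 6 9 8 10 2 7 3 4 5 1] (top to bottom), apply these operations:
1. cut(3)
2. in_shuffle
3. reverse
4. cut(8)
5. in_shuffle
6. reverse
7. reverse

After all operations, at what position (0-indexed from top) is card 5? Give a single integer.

After op 1 (cut(3)): [8 10 2 7 3 4 5 1 0 6 9]
After op 2 (in_shuffle): [4 8 5 10 1 2 0 7 6 3 9]
After op 3 (reverse): [9 3 6 7 0 2 1 10 5 8 4]
After op 4 (cut(8)): [5 8 4 9 3 6 7 0 2 1 10]
After op 5 (in_shuffle): [6 5 7 8 0 4 2 9 1 3 10]
After op 6 (reverse): [10 3 1 9 2 4 0 8 7 5 6]
After op 7 (reverse): [6 5 7 8 0 4 2 9 1 3 10]
Card 5 is at position 1.

Answer: 1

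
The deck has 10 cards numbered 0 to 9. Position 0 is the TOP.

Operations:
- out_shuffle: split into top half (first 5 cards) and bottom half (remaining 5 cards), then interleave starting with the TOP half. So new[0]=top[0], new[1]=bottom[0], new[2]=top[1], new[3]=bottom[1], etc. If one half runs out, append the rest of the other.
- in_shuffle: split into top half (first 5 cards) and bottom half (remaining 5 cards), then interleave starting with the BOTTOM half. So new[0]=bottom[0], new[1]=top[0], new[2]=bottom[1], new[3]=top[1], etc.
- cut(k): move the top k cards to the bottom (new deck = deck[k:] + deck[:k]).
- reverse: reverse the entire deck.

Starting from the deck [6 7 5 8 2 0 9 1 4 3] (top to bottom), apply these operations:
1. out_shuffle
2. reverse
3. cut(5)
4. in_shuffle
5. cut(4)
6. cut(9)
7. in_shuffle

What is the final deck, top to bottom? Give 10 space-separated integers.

Answer: 1 9 6 4 3 7 5 8 2 0

Derivation:
After op 1 (out_shuffle): [6 0 7 9 5 1 8 4 2 3]
After op 2 (reverse): [3 2 4 8 1 5 9 7 0 6]
After op 3 (cut(5)): [5 9 7 0 6 3 2 4 8 1]
After op 4 (in_shuffle): [3 5 2 9 4 7 8 0 1 6]
After op 5 (cut(4)): [4 7 8 0 1 6 3 5 2 9]
After op 6 (cut(9)): [9 4 7 8 0 1 6 3 5 2]
After op 7 (in_shuffle): [1 9 6 4 3 7 5 8 2 0]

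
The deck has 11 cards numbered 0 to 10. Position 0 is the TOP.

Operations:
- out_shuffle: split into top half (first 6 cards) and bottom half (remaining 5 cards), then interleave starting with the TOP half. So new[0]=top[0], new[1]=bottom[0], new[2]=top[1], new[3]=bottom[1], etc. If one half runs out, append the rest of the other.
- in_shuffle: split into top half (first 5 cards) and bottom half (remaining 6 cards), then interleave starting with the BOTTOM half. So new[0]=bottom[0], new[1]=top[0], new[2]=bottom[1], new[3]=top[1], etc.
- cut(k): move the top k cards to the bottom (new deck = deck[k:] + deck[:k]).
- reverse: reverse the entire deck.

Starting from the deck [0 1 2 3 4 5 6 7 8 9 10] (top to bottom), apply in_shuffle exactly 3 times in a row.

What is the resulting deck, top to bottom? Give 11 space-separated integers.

After op 1 (in_shuffle): [5 0 6 1 7 2 8 3 9 4 10]
After op 2 (in_shuffle): [2 5 8 0 3 6 9 1 4 7 10]
After op 3 (in_shuffle): [6 2 9 5 1 8 4 0 7 3 10]

Answer: 6 2 9 5 1 8 4 0 7 3 10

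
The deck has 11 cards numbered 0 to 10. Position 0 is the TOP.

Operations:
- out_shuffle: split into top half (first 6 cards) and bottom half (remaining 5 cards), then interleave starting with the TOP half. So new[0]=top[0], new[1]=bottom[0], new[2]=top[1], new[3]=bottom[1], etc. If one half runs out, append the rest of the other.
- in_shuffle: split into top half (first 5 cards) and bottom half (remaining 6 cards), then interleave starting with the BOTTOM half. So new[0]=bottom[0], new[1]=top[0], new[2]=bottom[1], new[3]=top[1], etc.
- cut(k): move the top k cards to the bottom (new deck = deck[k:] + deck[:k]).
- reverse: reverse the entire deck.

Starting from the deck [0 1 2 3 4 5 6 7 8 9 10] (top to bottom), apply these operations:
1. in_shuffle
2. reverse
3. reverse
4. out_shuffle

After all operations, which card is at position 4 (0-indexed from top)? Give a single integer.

After op 1 (in_shuffle): [5 0 6 1 7 2 8 3 9 4 10]
After op 2 (reverse): [10 4 9 3 8 2 7 1 6 0 5]
After op 3 (reverse): [5 0 6 1 7 2 8 3 9 4 10]
After op 4 (out_shuffle): [5 8 0 3 6 9 1 4 7 10 2]
Position 4: card 6.

Answer: 6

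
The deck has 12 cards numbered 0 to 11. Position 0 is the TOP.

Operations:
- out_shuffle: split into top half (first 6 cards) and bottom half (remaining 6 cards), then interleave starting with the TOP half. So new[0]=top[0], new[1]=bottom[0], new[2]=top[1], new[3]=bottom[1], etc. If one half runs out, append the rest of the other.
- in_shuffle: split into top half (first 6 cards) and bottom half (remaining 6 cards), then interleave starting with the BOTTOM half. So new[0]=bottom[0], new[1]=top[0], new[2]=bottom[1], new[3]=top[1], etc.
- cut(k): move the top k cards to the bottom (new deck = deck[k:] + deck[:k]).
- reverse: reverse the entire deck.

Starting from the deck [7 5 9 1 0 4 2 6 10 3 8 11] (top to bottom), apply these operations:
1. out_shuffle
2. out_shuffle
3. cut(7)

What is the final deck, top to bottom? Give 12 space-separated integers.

Answer: 8 9 4 10 11 7 1 2 3 5 0 6

Derivation:
After op 1 (out_shuffle): [7 2 5 6 9 10 1 3 0 8 4 11]
After op 2 (out_shuffle): [7 1 2 3 5 0 6 8 9 4 10 11]
After op 3 (cut(7)): [8 9 4 10 11 7 1 2 3 5 0 6]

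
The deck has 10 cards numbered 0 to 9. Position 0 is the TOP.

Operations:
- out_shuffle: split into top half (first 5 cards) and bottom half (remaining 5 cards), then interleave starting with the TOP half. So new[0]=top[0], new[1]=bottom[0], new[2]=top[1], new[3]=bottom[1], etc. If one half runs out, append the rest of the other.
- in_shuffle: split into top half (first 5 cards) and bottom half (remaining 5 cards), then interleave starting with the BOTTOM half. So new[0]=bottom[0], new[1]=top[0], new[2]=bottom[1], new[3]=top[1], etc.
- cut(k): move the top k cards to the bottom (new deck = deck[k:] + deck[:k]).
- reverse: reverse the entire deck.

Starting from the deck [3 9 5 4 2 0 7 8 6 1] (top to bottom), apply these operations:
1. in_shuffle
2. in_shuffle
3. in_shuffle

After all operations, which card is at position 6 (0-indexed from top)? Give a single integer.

Answer: 2

Derivation:
After op 1 (in_shuffle): [0 3 7 9 8 5 6 4 1 2]
After op 2 (in_shuffle): [5 0 6 3 4 7 1 9 2 8]
After op 3 (in_shuffle): [7 5 1 0 9 6 2 3 8 4]
Position 6: card 2.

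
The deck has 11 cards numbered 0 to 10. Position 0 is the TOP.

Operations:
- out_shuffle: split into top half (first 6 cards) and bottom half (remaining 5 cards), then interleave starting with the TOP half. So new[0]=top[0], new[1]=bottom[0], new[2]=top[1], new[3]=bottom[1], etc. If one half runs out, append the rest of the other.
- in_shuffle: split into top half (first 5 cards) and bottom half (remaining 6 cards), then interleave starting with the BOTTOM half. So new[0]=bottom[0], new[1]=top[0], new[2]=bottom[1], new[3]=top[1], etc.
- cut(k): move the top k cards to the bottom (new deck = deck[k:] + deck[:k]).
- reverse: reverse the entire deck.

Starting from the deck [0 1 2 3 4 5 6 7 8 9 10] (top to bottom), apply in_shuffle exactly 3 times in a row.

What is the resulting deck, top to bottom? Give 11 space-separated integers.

Answer: 6 2 9 5 1 8 4 0 7 3 10

Derivation:
After op 1 (in_shuffle): [5 0 6 1 7 2 8 3 9 4 10]
After op 2 (in_shuffle): [2 5 8 0 3 6 9 1 4 7 10]
After op 3 (in_shuffle): [6 2 9 5 1 8 4 0 7 3 10]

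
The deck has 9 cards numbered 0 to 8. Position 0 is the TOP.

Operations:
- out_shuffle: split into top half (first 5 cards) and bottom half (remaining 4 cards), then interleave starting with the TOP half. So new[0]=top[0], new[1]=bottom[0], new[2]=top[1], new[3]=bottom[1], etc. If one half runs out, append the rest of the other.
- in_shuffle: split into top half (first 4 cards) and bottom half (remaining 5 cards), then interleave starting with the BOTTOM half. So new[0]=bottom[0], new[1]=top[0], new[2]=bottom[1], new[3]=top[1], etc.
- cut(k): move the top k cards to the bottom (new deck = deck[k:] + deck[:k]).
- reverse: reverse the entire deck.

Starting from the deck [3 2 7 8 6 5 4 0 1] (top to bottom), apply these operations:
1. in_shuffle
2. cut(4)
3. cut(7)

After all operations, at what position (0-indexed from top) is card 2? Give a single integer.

Answer: 1

Derivation:
After op 1 (in_shuffle): [6 3 5 2 4 7 0 8 1]
After op 2 (cut(4)): [4 7 0 8 1 6 3 5 2]
After op 3 (cut(7)): [5 2 4 7 0 8 1 6 3]
Card 2 is at position 1.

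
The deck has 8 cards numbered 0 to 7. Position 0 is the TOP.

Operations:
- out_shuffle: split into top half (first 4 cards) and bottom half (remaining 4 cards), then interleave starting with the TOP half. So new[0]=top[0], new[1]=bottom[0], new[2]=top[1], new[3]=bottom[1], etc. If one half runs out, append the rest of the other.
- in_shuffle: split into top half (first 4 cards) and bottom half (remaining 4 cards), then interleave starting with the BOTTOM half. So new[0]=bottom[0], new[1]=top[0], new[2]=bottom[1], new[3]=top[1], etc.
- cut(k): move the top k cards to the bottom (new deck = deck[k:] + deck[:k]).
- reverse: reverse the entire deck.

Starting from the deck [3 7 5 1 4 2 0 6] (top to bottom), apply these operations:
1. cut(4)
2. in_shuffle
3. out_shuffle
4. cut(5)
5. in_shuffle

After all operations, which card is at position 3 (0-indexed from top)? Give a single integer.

Answer: 2

Derivation:
After op 1 (cut(4)): [4 2 0 6 3 7 5 1]
After op 2 (in_shuffle): [3 4 7 2 5 0 1 6]
After op 3 (out_shuffle): [3 5 4 0 7 1 2 6]
After op 4 (cut(5)): [1 2 6 3 5 4 0 7]
After op 5 (in_shuffle): [5 1 4 2 0 6 7 3]
Position 3: card 2.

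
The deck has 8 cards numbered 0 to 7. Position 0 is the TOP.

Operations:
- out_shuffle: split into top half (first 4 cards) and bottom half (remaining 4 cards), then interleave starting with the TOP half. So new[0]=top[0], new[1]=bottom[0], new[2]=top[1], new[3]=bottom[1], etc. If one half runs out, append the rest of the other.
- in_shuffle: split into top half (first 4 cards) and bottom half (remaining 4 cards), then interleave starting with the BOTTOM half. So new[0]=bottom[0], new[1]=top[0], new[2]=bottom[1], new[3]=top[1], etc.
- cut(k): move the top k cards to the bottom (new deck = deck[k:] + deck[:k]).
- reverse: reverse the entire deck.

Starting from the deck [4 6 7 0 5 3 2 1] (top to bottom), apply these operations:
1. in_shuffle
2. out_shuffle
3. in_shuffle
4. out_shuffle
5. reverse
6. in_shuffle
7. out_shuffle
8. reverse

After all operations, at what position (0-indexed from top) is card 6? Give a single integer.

Answer: 6

Derivation:
After op 1 (in_shuffle): [5 4 3 6 2 7 1 0]
After op 2 (out_shuffle): [5 2 4 7 3 1 6 0]
After op 3 (in_shuffle): [3 5 1 2 6 4 0 7]
After op 4 (out_shuffle): [3 6 5 4 1 0 2 7]
After op 5 (reverse): [7 2 0 1 4 5 6 3]
After op 6 (in_shuffle): [4 7 5 2 6 0 3 1]
After op 7 (out_shuffle): [4 6 7 0 5 3 2 1]
After op 8 (reverse): [1 2 3 5 0 7 6 4]
Card 6 is at position 6.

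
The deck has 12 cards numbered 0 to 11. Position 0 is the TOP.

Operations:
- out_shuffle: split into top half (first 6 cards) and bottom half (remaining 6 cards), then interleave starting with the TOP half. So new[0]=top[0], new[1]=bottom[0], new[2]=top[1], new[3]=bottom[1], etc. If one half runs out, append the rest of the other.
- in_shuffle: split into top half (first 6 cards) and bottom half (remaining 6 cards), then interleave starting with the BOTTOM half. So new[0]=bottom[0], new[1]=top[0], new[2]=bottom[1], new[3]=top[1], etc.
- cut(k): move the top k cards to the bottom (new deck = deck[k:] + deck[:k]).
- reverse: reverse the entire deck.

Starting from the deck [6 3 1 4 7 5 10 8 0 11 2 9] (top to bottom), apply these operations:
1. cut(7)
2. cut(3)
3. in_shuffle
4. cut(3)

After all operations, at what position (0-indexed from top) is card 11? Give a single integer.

Answer: 7

Derivation:
After op 1 (cut(7)): [8 0 11 2 9 6 3 1 4 7 5 10]
After op 2 (cut(3)): [2 9 6 3 1 4 7 5 10 8 0 11]
After op 3 (in_shuffle): [7 2 5 9 10 6 8 3 0 1 11 4]
After op 4 (cut(3)): [9 10 6 8 3 0 1 11 4 7 2 5]
Card 11 is at position 7.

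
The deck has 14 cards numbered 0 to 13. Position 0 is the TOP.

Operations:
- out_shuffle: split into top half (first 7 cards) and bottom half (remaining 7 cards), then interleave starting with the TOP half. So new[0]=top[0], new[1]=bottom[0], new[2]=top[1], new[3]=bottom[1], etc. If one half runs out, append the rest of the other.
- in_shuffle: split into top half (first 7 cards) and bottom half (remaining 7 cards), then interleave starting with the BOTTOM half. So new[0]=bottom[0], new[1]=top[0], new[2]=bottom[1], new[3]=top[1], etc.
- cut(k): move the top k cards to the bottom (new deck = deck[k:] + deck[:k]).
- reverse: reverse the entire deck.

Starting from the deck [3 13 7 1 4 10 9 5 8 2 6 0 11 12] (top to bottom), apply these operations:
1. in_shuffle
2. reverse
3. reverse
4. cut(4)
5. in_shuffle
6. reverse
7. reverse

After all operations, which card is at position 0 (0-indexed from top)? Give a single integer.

Answer: 10

Derivation:
After op 1 (in_shuffle): [5 3 8 13 2 7 6 1 0 4 11 10 12 9]
After op 2 (reverse): [9 12 10 11 4 0 1 6 7 2 13 8 3 5]
After op 3 (reverse): [5 3 8 13 2 7 6 1 0 4 11 10 12 9]
After op 4 (cut(4)): [2 7 6 1 0 4 11 10 12 9 5 3 8 13]
After op 5 (in_shuffle): [10 2 12 7 9 6 5 1 3 0 8 4 13 11]
After op 6 (reverse): [11 13 4 8 0 3 1 5 6 9 7 12 2 10]
After op 7 (reverse): [10 2 12 7 9 6 5 1 3 0 8 4 13 11]
Position 0: card 10.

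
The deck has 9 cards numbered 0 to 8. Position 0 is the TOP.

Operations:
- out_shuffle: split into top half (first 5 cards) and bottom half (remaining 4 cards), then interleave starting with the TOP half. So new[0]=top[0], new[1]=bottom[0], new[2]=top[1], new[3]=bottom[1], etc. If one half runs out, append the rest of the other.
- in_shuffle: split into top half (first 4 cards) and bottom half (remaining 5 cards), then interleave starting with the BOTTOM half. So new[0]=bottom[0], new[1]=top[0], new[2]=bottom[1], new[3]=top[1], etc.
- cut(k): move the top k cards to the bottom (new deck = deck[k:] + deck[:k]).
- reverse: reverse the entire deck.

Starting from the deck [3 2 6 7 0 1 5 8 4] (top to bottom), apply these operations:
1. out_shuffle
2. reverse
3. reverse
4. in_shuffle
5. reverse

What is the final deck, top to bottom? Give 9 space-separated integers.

After op 1 (out_shuffle): [3 1 2 5 6 8 7 4 0]
After op 2 (reverse): [0 4 7 8 6 5 2 1 3]
After op 3 (reverse): [3 1 2 5 6 8 7 4 0]
After op 4 (in_shuffle): [6 3 8 1 7 2 4 5 0]
After op 5 (reverse): [0 5 4 2 7 1 8 3 6]

Answer: 0 5 4 2 7 1 8 3 6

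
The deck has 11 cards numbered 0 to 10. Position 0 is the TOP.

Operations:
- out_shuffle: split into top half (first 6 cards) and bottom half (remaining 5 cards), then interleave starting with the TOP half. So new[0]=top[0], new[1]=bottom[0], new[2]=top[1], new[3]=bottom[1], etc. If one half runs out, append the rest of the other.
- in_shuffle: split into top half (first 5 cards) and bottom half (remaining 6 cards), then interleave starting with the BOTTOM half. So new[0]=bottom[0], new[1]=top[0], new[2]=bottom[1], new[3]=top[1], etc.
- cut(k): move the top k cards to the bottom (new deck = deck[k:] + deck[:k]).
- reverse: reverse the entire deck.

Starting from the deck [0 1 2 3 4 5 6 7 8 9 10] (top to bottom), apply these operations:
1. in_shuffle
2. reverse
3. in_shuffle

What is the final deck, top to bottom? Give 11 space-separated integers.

Answer: 2 10 7 4 1 9 6 3 0 8 5

Derivation:
After op 1 (in_shuffle): [5 0 6 1 7 2 8 3 9 4 10]
After op 2 (reverse): [10 4 9 3 8 2 7 1 6 0 5]
After op 3 (in_shuffle): [2 10 7 4 1 9 6 3 0 8 5]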